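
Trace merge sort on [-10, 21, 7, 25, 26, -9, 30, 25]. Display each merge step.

Divide and conquer:
  Merge [-10] + [21] -> [-10, 21]
  Merge [7] + [25] -> [7, 25]
  Merge [-10, 21] + [7, 25] -> [-10, 7, 21, 25]
  Merge [26] + [-9] -> [-9, 26]
  Merge [30] + [25] -> [25, 30]
  Merge [-9, 26] + [25, 30] -> [-9, 25, 26, 30]
  Merge [-10, 7, 21, 25] + [-9, 25, 26, 30] -> [-10, -9, 7, 21, 25, 25, 26, 30]


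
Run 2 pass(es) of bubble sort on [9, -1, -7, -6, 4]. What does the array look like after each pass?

After pass 1: [-1, -7, -6, 4, 9] (4 swaps)
After pass 2: [-7, -6, -1, 4, 9] (2 swaps)
Total swaps: 6


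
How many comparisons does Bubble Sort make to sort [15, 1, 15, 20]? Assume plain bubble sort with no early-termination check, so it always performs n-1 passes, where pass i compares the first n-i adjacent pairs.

Pass 1: compare adjacent pairs (0,1)..(2,3) = 3 comparison(s), 1 swap(s) -> [1, 15, 15, 20]
Pass 2: compare adjacent pairs (0,1)..(1,2) = 2 comparison(s), 0 swap(s) -> [1, 15, 15, 20]
Pass 3: compare adjacent pairs (0,1)..(0,1) = 1 comparison(s), 0 swap(s) -> [1, 15, 15, 20]
Total comparisons: 3 + 2 + 1 = 6


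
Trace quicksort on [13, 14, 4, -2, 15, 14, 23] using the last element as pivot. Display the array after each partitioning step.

Partition 1: pivot=23 at index 6 -> [13, 14, 4, -2, 15, 14, 23]
Partition 2: pivot=14 at index 4 -> [13, 14, 4, -2, 14, 15, 23]
Partition 3: pivot=-2 at index 0 -> [-2, 14, 4, 13, 14, 15, 23]
Partition 4: pivot=13 at index 2 -> [-2, 4, 13, 14, 14, 15, 23]


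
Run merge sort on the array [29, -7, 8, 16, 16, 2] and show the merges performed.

Divide and conquer:
  Merge [-7] + [8] -> [-7, 8]
  Merge [29] + [-7, 8] -> [-7, 8, 29]
  Merge [16] + [2] -> [2, 16]
  Merge [16] + [2, 16] -> [2, 16, 16]
  Merge [-7, 8, 29] + [2, 16, 16] -> [-7, 2, 8, 16, 16, 29]


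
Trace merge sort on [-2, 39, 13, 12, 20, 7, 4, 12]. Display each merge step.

Divide and conquer:
  Merge [-2] + [39] -> [-2, 39]
  Merge [13] + [12] -> [12, 13]
  Merge [-2, 39] + [12, 13] -> [-2, 12, 13, 39]
  Merge [20] + [7] -> [7, 20]
  Merge [4] + [12] -> [4, 12]
  Merge [7, 20] + [4, 12] -> [4, 7, 12, 20]
  Merge [-2, 12, 13, 39] + [4, 7, 12, 20] -> [-2, 4, 7, 12, 12, 13, 20, 39]


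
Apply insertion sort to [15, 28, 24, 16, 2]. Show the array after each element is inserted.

First element 15 is already 'sorted'
Insert 28: shifted 0 elements -> [15, 28, 24, 16, 2]
Insert 24: shifted 1 elements -> [15, 24, 28, 16, 2]
Insert 16: shifted 2 elements -> [15, 16, 24, 28, 2]
Insert 2: shifted 4 elements -> [2, 15, 16, 24, 28]


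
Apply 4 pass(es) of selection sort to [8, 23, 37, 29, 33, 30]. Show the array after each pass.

Pass 1: Select minimum 8 at index 0, swap -> [8, 23, 37, 29, 33, 30]
Pass 2: Select minimum 23 at index 1, swap -> [8, 23, 37, 29, 33, 30]
Pass 3: Select minimum 29 at index 3, swap -> [8, 23, 29, 37, 33, 30]
Pass 4: Select minimum 30 at index 5, swap -> [8, 23, 29, 30, 33, 37]


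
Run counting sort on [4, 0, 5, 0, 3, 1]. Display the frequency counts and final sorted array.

Count array: [2, 1, 0, 1, 1, 1]
(count[i] = number of elements equal to i)
Cumulative count: [2, 3, 3, 4, 5, 6]
Sorted: [0, 0, 1, 3, 4, 5]


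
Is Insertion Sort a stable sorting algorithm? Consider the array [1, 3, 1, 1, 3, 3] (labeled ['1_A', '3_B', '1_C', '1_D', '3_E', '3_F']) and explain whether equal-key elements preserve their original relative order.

Trace Insertion Sort on the labeled array (the key is the number; the letter only tracks identity):
  Insert 3_B at index 1: [1_A, 3_B, 1_C, 1_D, 3_E, 3_F]
  Insert 1_C at index 1: [1_A, 1_C, 3_B, 1_D, 3_E, 3_F]
  Insert 1_D at index 2: [1_A, 1_C, 1_D, 3_B, 3_E, 3_F]
  Insert 3_E at index 4: [1_A, 1_C, 1_D, 3_B, 3_E, 3_F]
  Insert 3_F at index 5: [1_A, 1_C, 1_D, 3_B, 3_E, 3_F]
Final order: [1_A, 1_C, 1_D, 3_B, 3_E, 3_F]
Equal keys:
  value 1: originally 1_A, 1_C, 1_D; after sorting 1_A, 1_C, 1_D -> order preserved
  value 3: originally 3_B, 3_E, 3_F; after sorting 3_B, 3_E, 3_F -> order preserved
All equal keys kept their original relative order. Insertion Sort is stable: elements are shifted only while they are strictly greater than the key, so a key is inserted after any equal elements already placed.
Answer: Stable


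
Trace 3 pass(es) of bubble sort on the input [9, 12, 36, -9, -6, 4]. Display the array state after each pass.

After pass 1: [9, 12, -9, -6, 4, 36] (3 swaps)
After pass 2: [9, -9, -6, 4, 12, 36] (3 swaps)
After pass 3: [-9, -6, 4, 9, 12, 36] (3 swaps)
Total swaps: 9


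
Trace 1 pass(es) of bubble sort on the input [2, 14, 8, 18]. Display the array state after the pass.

After pass 1: [2, 8, 14, 18] (1 swaps)
Total swaps: 1


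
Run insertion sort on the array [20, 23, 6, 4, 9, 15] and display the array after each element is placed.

First element 20 is already 'sorted'
Insert 23: shifted 0 elements -> [20, 23, 6, 4, 9, 15]
Insert 6: shifted 2 elements -> [6, 20, 23, 4, 9, 15]
Insert 4: shifted 3 elements -> [4, 6, 20, 23, 9, 15]
Insert 9: shifted 2 elements -> [4, 6, 9, 20, 23, 15]
Insert 15: shifted 2 elements -> [4, 6, 9, 15, 20, 23]


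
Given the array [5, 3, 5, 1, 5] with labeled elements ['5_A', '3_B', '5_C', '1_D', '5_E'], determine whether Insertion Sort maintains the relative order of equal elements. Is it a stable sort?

Trace Insertion Sort on the labeled array (the key is the number; the letter only tracks identity):
  Insert 3_B at index 0: [3_B, 5_A, 5_C, 1_D, 5_E]
  Insert 5_C at index 2: [3_B, 5_A, 5_C, 1_D, 5_E]
  Insert 1_D at index 0: [1_D, 3_B, 5_A, 5_C, 5_E]
  Insert 5_E at index 4: [1_D, 3_B, 5_A, 5_C, 5_E]
Final order: [1_D, 3_B, 5_A, 5_C, 5_E]
Equal keys:
  value 5: originally 5_A, 5_C, 5_E; after sorting 5_A, 5_C, 5_E -> order preserved
All equal keys kept their original relative order. Insertion Sort is stable: elements are shifted only while they are strictly greater than the key, so a key is inserted after any equal elements already placed.
Answer: Stable


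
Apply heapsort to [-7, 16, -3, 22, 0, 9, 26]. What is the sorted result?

Build heap: [26, 22, 9, 16, 0, -7, -3]
Extract 26: [22, 16, 9, -3, 0, -7, 26]
Extract 22: [16, 0, 9, -3, -7, 22, 26]
Extract 16: [9, 0, -7, -3, 16, 22, 26]
Extract 9: [0, -3, -7, 9, 16, 22, 26]
Extract 0: [-3, -7, 0, 9, 16, 22, 26]
Extract -3: [-7, -3, 0, 9, 16, 22, 26]


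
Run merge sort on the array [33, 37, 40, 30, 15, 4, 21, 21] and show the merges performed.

Divide and conquer:
  Merge [33] + [37] -> [33, 37]
  Merge [40] + [30] -> [30, 40]
  Merge [33, 37] + [30, 40] -> [30, 33, 37, 40]
  Merge [15] + [4] -> [4, 15]
  Merge [21] + [21] -> [21, 21]
  Merge [4, 15] + [21, 21] -> [4, 15, 21, 21]
  Merge [30, 33, 37, 40] + [4, 15, 21, 21] -> [4, 15, 21, 21, 30, 33, 37, 40]


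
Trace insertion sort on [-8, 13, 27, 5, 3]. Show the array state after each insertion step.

First element -8 is already 'sorted'
Insert 13: shifted 0 elements -> [-8, 13, 27, 5, 3]
Insert 27: shifted 0 elements -> [-8, 13, 27, 5, 3]
Insert 5: shifted 2 elements -> [-8, 5, 13, 27, 3]
Insert 3: shifted 3 elements -> [-8, 3, 5, 13, 27]


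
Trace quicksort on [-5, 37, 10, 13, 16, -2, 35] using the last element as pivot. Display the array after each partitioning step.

Partition 1: pivot=35 at index 5 -> [-5, 10, 13, 16, -2, 35, 37]
Partition 2: pivot=-2 at index 1 -> [-5, -2, 13, 16, 10, 35, 37]
Partition 3: pivot=10 at index 2 -> [-5, -2, 10, 16, 13, 35, 37]
Partition 4: pivot=13 at index 3 -> [-5, -2, 10, 13, 16, 35, 37]


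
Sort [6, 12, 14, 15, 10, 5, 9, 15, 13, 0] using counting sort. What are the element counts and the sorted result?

Count array: [1, 0, 0, 0, 0, 1, 1, 0, 0, 1, 1, 0, 1, 1, 1, 2]
(count[i] = number of elements equal to i)
Cumulative count: [1, 1, 1, 1, 1, 2, 3, 3, 3, 4, 5, 5, 6, 7, 8, 10]
Sorted: [0, 5, 6, 9, 10, 12, 13, 14, 15, 15]


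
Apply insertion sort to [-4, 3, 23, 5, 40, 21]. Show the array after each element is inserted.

First element -4 is already 'sorted'
Insert 3: shifted 0 elements -> [-4, 3, 23, 5, 40, 21]
Insert 23: shifted 0 elements -> [-4, 3, 23, 5, 40, 21]
Insert 5: shifted 1 elements -> [-4, 3, 5, 23, 40, 21]
Insert 40: shifted 0 elements -> [-4, 3, 5, 23, 40, 21]
Insert 21: shifted 2 elements -> [-4, 3, 5, 21, 23, 40]


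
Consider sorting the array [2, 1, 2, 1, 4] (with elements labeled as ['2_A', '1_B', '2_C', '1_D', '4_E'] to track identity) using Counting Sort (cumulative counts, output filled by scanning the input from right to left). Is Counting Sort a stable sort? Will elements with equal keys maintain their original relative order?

Trace Counting Sort on the labeled array (the key is the number; the letter only tracks identity):
  Counts for values 0..4: [0, 2, 2, 0, 1]
  Cumulative counts: [0, 2, 4, 4, 5]
  Scan right to left: place 4_E at output index 4
  Scan right to left: place 1_D at output index 1
  Scan right to left: place 2_C at output index 3
  Scan right to left: place 1_B at output index 0
  Scan right to left: place 2_A at output index 2
  Output: [1_B, 1_D, 2_A, 2_C, 4_E]
Equal keys:
  value 1: originally 1_B, 1_D; after sorting 1_B, 1_D -> order preserved
  value 2: originally 2_A, 2_C; after sorting 2_A, 2_C -> order preserved
All equal keys kept their original relative order. Counting Sort is stable: scanning the input right to left with decreasing cumulative counts places later duplicates at later output positions.
Answer: Stable


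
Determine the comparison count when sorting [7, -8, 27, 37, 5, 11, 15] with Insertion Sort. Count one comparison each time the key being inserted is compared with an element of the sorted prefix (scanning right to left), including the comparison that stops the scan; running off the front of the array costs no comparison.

Insert -8: 7 > -8 (shift), reached front = 1 comparison(s) -> [-8, 7, 27, 37, 5, 11, 15]
Insert 27: 7 <= 27 (stop) = 1 comparison(s) -> [-8, 7, 27, 37, 5, 11, 15]
Insert 37: 27 <= 37 (stop) = 1 comparison(s) -> [-8, 7, 27, 37, 5, 11, 15]
Insert 5: 37 > 5 (shift), 27 > 5 (shift), 7 > 5 (shift), -8 <= 5 (stop) = 4 comparison(s) -> [-8, 5, 7, 27, 37, 11, 15]
Insert 11: 37 > 11 (shift), 27 > 11 (shift), 7 <= 11 (stop) = 3 comparison(s) -> [-8, 5, 7, 11, 27, 37, 15]
Insert 15: 37 > 15 (shift), 27 > 15 (shift), 11 <= 15 (stop) = 3 comparison(s) -> [-8, 5, 7, 11, 15, 27, 37]
Total comparisons: 1 + 1 + 1 + 4 + 3 + 3 = 13


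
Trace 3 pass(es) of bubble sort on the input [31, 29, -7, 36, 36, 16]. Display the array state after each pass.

After pass 1: [29, -7, 31, 36, 16, 36] (3 swaps)
After pass 2: [-7, 29, 31, 16, 36, 36] (2 swaps)
After pass 3: [-7, 29, 16, 31, 36, 36] (1 swaps)
Total swaps: 6


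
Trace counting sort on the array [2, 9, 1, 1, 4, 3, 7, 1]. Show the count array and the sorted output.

Count array: [0, 3, 1, 1, 1, 0, 0, 1, 0, 1]
(count[i] = number of elements equal to i)
Cumulative count: [0, 3, 4, 5, 6, 6, 6, 7, 7, 8]
Sorted: [1, 1, 1, 2, 3, 4, 7, 9]


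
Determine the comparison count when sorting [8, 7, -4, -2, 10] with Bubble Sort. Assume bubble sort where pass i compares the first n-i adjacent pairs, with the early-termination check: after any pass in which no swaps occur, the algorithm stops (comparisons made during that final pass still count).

Pass 1: compare adjacent pairs (0,1)..(3,4) = 4 comparison(s), 3 swap(s) -> [7, -4, -2, 8, 10]
Pass 2: compare adjacent pairs (0,1)..(2,3) = 3 comparison(s), 2 swap(s) -> [-4, -2, 7, 8, 10]
Pass 3: compare adjacent pairs (0,1)..(1,2) = 2 comparison(s), 0 swap(s) -> [-4, -2, 7, 8, 10]
No swaps in this pass, so bubble sort stops here.
Total comparisons: 4 + 3 + 2 = 9


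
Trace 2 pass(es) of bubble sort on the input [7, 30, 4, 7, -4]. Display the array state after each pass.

After pass 1: [7, 4, 7, -4, 30] (3 swaps)
After pass 2: [4, 7, -4, 7, 30] (2 swaps)
Total swaps: 5


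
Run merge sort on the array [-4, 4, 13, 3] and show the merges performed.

Divide and conquer:
  Merge [-4] + [4] -> [-4, 4]
  Merge [13] + [3] -> [3, 13]
  Merge [-4, 4] + [3, 13] -> [-4, 3, 4, 13]


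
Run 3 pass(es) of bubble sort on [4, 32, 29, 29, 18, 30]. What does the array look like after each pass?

After pass 1: [4, 29, 29, 18, 30, 32] (4 swaps)
After pass 2: [4, 29, 18, 29, 30, 32] (1 swaps)
After pass 3: [4, 18, 29, 29, 30, 32] (1 swaps)
Total swaps: 6


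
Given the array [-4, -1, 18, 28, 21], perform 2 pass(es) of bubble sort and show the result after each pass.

After pass 1: [-4, -1, 18, 21, 28] (1 swaps)
After pass 2: [-4, -1, 18, 21, 28] (0 swaps)
Total swaps: 1


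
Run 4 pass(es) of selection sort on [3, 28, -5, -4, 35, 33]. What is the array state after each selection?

Pass 1: Select minimum -5 at index 2, swap -> [-5, 28, 3, -4, 35, 33]
Pass 2: Select minimum -4 at index 3, swap -> [-5, -4, 3, 28, 35, 33]
Pass 3: Select minimum 3 at index 2, swap -> [-5, -4, 3, 28, 35, 33]
Pass 4: Select minimum 28 at index 3, swap -> [-5, -4, 3, 28, 35, 33]


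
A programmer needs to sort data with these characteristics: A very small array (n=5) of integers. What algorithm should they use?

Best choice: Insertion sort
Reason: For tiny inputs the O(n^2) overhead is negligible and insertion sort has minimal constant factors


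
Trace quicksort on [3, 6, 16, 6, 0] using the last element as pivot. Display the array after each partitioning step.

Partition 1: pivot=0 at index 0 -> [0, 6, 16, 6, 3]
Partition 2: pivot=3 at index 1 -> [0, 3, 16, 6, 6]
Partition 3: pivot=6 at index 3 -> [0, 3, 6, 6, 16]


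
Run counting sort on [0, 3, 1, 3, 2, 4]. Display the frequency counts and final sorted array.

Count array: [1, 1, 1, 2, 1]
(count[i] = number of elements equal to i)
Cumulative count: [1, 2, 3, 5, 6]
Sorted: [0, 1, 2, 3, 3, 4]


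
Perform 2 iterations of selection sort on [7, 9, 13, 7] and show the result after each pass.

Pass 1: Select minimum 7 at index 0, swap -> [7, 9, 13, 7]
Pass 2: Select minimum 7 at index 3, swap -> [7, 7, 13, 9]


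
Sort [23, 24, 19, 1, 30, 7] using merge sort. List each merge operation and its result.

Divide and conquer:
  Merge [24] + [19] -> [19, 24]
  Merge [23] + [19, 24] -> [19, 23, 24]
  Merge [30] + [7] -> [7, 30]
  Merge [1] + [7, 30] -> [1, 7, 30]
  Merge [19, 23, 24] + [1, 7, 30] -> [1, 7, 19, 23, 24, 30]


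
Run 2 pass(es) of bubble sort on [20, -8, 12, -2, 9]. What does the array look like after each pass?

After pass 1: [-8, 12, -2, 9, 20] (4 swaps)
After pass 2: [-8, -2, 9, 12, 20] (2 swaps)
Total swaps: 6


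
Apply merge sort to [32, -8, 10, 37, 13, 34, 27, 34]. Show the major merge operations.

Divide and conquer:
  Merge [32] + [-8] -> [-8, 32]
  Merge [10] + [37] -> [10, 37]
  Merge [-8, 32] + [10, 37] -> [-8, 10, 32, 37]
  Merge [13] + [34] -> [13, 34]
  Merge [27] + [34] -> [27, 34]
  Merge [13, 34] + [27, 34] -> [13, 27, 34, 34]
  Merge [-8, 10, 32, 37] + [13, 27, 34, 34] -> [-8, 10, 13, 27, 32, 34, 34, 37]


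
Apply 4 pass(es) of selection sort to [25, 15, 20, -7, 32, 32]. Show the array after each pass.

Pass 1: Select minimum -7 at index 3, swap -> [-7, 15, 20, 25, 32, 32]
Pass 2: Select minimum 15 at index 1, swap -> [-7, 15, 20, 25, 32, 32]
Pass 3: Select minimum 20 at index 2, swap -> [-7, 15, 20, 25, 32, 32]
Pass 4: Select minimum 25 at index 3, swap -> [-7, 15, 20, 25, 32, 32]


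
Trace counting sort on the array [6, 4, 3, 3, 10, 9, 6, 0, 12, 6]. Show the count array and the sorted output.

Count array: [1, 0, 0, 2, 1, 0, 3, 0, 0, 1, 1, 0, 1]
(count[i] = number of elements equal to i)
Cumulative count: [1, 1, 1, 3, 4, 4, 7, 7, 7, 8, 9, 9, 10]
Sorted: [0, 3, 3, 4, 6, 6, 6, 9, 10, 12]


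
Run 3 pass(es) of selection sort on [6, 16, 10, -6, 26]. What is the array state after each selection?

Pass 1: Select minimum -6 at index 3, swap -> [-6, 16, 10, 6, 26]
Pass 2: Select minimum 6 at index 3, swap -> [-6, 6, 10, 16, 26]
Pass 3: Select minimum 10 at index 2, swap -> [-6, 6, 10, 16, 26]


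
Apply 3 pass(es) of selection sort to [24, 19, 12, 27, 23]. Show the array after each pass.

Pass 1: Select minimum 12 at index 2, swap -> [12, 19, 24, 27, 23]
Pass 2: Select minimum 19 at index 1, swap -> [12, 19, 24, 27, 23]
Pass 3: Select minimum 23 at index 4, swap -> [12, 19, 23, 27, 24]


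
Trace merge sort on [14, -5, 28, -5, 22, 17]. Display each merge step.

Divide and conquer:
  Merge [-5] + [28] -> [-5, 28]
  Merge [14] + [-5, 28] -> [-5, 14, 28]
  Merge [22] + [17] -> [17, 22]
  Merge [-5] + [17, 22] -> [-5, 17, 22]
  Merge [-5, 14, 28] + [-5, 17, 22] -> [-5, -5, 14, 17, 22, 28]


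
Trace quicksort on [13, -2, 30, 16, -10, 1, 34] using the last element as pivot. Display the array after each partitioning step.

Partition 1: pivot=34 at index 6 -> [13, -2, 30, 16, -10, 1, 34]
Partition 2: pivot=1 at index 2 -> [-2, -10, 1, 16, 13, 30, 34]
Partition 3: pivot=-10 at index 0 -> [-10, -2, 1, 16, 13, 30, 34]
Partition 4: pivot=30 at index 5 -> [-10, -2, 1, 16, 13, 30, 34]
Partition 5: pivot=13 at index 3 -> [-10, -2, 1, 13, 16, 30, 34]


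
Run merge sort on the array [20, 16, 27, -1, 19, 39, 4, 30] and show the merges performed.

Divide and conquer:
  Merge [20] + [16] -> [16, 20]
  Merge [27] + [-1] -> [-1, 27]
  Merge [16, 20] + [-1, 27] -> [-1, 16, 20, 27]
  Merge [19] + [39] -> [19, 39]
  Merge [4] + [30] -> [4, 30]
  Merge [19, 39] + [4, 30] -> [4, 19, 30, 39]
  Merge [-1, 16, 20, 27] + [4, 19, 30, 39] -> [-1, 4, 16, 19, 20, 27, 30, 39]


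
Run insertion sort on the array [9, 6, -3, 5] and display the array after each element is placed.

First element 9 is already 'sorted'
Insert 6: shifted 1 elements -> [6, 9, -3, 5]
Insert -3: shifted 2 elements -> [-3, 6, 9, 5]
Insert 5: shifted 2 elements -> [-3, 5, 6, 9]


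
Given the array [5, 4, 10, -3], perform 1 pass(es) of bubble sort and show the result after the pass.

After pass 1: [4, 5, -3, 10] (2 swaps)
Total swaps: 2


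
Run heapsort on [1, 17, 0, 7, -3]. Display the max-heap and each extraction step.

Build heap: [17, 7, 0, 1, -3]
Extract 17: [7, 1, 0, -3, 17]
Extract 7: [1, -3, 0, 7, 17]
Extract 1: [0, -3, 1, 7, 17]
Extract 0: [-3, 0, 1, 7, 17]


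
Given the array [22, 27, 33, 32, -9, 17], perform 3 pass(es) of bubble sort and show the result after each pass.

After pass 1: [22, 27, 32, -9, 17, 33] (3 swaps)
After pass 2: [22, 27, -9, 17, 32, 33] (2 swaps)
After pass 3: [22, -9, 17, 27, 32, 33] (2 swaps)
Total swaps: 7


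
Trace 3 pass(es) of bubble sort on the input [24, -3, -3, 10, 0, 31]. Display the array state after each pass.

After pass 1: [-3, -3, 10, 0, 24, 31] (4 swaps)
After pass 2: [-3, -3, 0, 10, 24, 31] (1 swaps)
After pass 3: [-3, -3, 0, 10, 24, 31] (0 swaps)
Total swaps: 5


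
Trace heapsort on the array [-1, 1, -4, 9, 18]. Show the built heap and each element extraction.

Build heap: [18, 9, -4, -1, 1]
Extract 18: [9, 1, -4, -1, 18]
Extract 9: [1, -1, -4, 9, 18]
Extract 1: [-1, -4, 1, 9, 18]
Extract -1: [-4, -1, 1, 9, 18]


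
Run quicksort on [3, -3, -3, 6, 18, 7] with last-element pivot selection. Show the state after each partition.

Partition 1: pivot=7 at index 4 -> [3, -3, -3, 6, 7, 18]
Partition 2: pivot=6 at index 3 -> [3, -3, -3, 6, 7, 18]
Partition 3: pivot=-3 at index 1 -> [-3, -3, 3, 6, 7, 18]


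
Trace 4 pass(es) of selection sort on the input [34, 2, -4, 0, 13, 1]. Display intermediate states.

Pass 1: Select minimum -4 at index 2, swap -> [-4, 2, 34, 0, 13, 1]
Pass 2: Select minimum 0 at index 3, swap -> [-4, 0, 34, 2, 13, 1]
Pass 3: Select minimum 1 at index 5, swap -> [-4, 0, 1, 2, 13, 34]
Pass 4: Select minimum 2 at index 3, swap -> [-4, 0, 1, 2, 13, 34]


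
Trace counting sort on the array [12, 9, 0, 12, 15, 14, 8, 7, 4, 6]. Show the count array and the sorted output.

Count array: [1, 0, 0, 0, 1, 0, 1, 1, 1, 1, 0, 0, 2, 0, 1, 1]
(count[i] = number of elements equal to i)
Cumulative count: [1, 1, 1, 1, 2, 2, 3, 4, 5, 6, 6, 6, 8, 8, 9, 10]
Sorted: [0, 4, 6, 7, 8, 9, 12, 12, 14, 15]


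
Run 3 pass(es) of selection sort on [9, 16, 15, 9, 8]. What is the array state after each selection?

Pass 1: Select minimum 8 at index 4, swap -> [8, 16, 15, 9, 9]
Pass 2: Select minimum 9 at index 3, swap -> [8, 9, 15, 16, 9]
Pass 3: Select minimum 9 at index 4, swap -> [8, 9, 9, 16, 15]


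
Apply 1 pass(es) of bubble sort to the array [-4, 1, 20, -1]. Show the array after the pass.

After pass 1: [-4, 1, -1, 20] (1 swaps)
Total swaps: 1


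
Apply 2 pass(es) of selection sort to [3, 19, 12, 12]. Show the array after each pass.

Pass 1: Select minimum 3 at index 0, swap -> [3, 19, 12, 12]
Pass 2: Select minimum 12 at index 2, swap -> [3, 12, 19, 12]


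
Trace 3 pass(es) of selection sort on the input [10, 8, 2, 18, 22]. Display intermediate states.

Pass 1: Select minimum 2 at index 2, swap -> [2, 8, 10, 18, 22]
Pass 2: Select minimum 8 at index 1, swap -> [2, 8, 10, 18, 22]
Pass 3: Select minimum 10 at index 2, swap -> [2, 8, 10, 18, 22]


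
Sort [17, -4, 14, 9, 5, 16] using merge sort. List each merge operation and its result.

Divide and conquer:
  Merge [-4] + [14] -> [-4, 14]
  Merge [17] + [-4, 14] -> [-4, 14, 17]
  Merge [5] + [16] -> [5, 16]
  Merge [9] + [5, 16] -> [5, 9, 16]
  Merge [-4, 14, 17] + [5, 9, 16] -> [-4, 5, 9, 14, 16, 17]


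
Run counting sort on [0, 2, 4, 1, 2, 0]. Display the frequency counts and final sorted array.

Count array: [2, 1, 2, 0, 1]
(count[i] = number of elements equal to i)
Cumulative count: [2, 3, 5, 5, 6]
Sorted: [0, 0, 1, 2, 2, 4]


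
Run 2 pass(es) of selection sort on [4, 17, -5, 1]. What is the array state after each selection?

Pass 1: Select minimum -5 at index 2, swap -> [-5, 17, 4, 1]
Pass 2: Select minimum 1 at index 3, swap -> [-5, 1, 4, 17]


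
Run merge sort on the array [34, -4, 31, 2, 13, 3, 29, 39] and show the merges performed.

Divide and conquer:
  Merge [34] + [-4] -> [-4, 34]
  Merge [31] + [2] -> [2, 31]
  Merge [-4, 34] + [2, 31] -> [-4, 2, 31, 34]
  Merge [13] + [3] -> [3, 13]
  Merge [29] + [39] -> [29, 39]
  Merge [3, 13] + [29, 39] -> [3, 13, 29, 39]
  Merge [-4, 2, 31, 34] + [3, 13, 29, 39] -> [-4, 2, 3, 13, 29, 31, 34, 39]


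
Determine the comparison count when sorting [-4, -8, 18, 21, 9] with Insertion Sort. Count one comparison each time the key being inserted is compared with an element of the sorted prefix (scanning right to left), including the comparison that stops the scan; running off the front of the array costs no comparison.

Insert -8: -4 > -8 (shift), reached front = 1 comparison(s) -> [-8, -4, 18, 21, 9]
Insert 18: -4 <= 18 (stop) = 1 comparison(s) -> [-8, -4, 18, 21, 9]
Insert 21: 18 <= 21 (stop) = 1 comparison(s) -> [-8, -4, 18, 21, 9]
Insert 9: 21 > 9 (shift), 18 > 9 (shift), -4 <= 9 (stop) = 3 comparison(s) -> [-8, -4, 9, 18, 21]
Total comparisons: 1 + 1 + 1 + 3 = 6


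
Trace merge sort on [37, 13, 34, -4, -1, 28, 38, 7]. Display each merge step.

Divide and conquer:
  Merge [37] + [13] -> [13, 37]
  Merge [34] + [-4] -> [-4, 34]
  Merge [13, 37] + [-4, 34] -> [-4, 13, 34, 37]
  Merge [-1] + [28] -> [-1, 28]
  Merge [38] + [7] -> [7, 38]
  Merge [-1, 28] + [7, 38] -> [-1, 7, 28, 38]
  Merge [-4, 13, 34, 37] + [-1, 7, 28, 38] -> [-4, -1, 7, 13, 28, 34, 37, 38]


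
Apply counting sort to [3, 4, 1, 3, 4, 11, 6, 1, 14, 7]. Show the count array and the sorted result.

Count array: [0, 2, 0, 2, 2, 0, 1, 1, 0, 0, 0, 1, 0, 0, 1]
(count[i] = number of elements equal to i)
Cumulative count: [0, 2, 2, 4, 6, 6, 7, 8, 8, 8, 8, 9, 9, 9, 10]
Sorted: [1, 1, 3, 3, 4, 4, 6, 7, 11, 14]


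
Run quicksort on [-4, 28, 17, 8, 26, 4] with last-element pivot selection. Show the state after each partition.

Partition 1: pivot=4 at index 1 -> [-4, 4, 17, 8, 26, 28]
Partition 2: pivot=28 at index 5 -> [-4, 4, 17, 8, 26, 28]
Partition 3: pivot=26 at index 4 -> [-4, 4, 17, 8, 26, 28]
Partition 4: pivot=8 at index 2 -> [-4, 4, 8, 17, 26, 28]


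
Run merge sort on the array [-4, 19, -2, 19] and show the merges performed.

Divide and conquer:
  Merge [-4] + [19] -> [-4, 19]
  Merge [-2] + [19] -> [-2, 19]
  Merge [-4, 19] + [-2, 19] -> [-4, -2, 19, 19]


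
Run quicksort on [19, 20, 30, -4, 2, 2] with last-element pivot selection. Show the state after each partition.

Partition 1: pivot=2 at index 2 -> [-4, 2, 2, 19, 20, 30]
Partition 2: pivot=2 at index 1 -> [-4, 2, 2, 19, 20, 30]
Partition 3: pivot=30 at index 5 -> [-4, 2, 2, 19, 20, 30]
Partition 4: pivot=20 at index 4 -> [-4, 2, 2, 19, 20, 30]


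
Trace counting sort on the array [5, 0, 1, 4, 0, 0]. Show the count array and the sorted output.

Count array: [3, 1, 0, 0, 1, 1]
(count[i] = number of elements equal to i)
Cumulative count: [3, 4, 4, 4, 5, 6]
Sorted: [0, 0, 0, 1, 4, 5]


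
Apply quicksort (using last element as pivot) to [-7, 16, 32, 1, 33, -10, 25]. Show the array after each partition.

Partition 1: pivot=25 at index 4 -> [-7, 16, 1, -10, 25, 32, 33]
Partition 2: pivot=-10 at index 0 -> [-10, 16, 1, -7, 25, 32, 33]
Partition 3: pivot=-7 at index 1 -> [-10, -7, 1, 16, 25, 32, 33]
Partition 4: pivot=16 at index 3 -> [-10, -7, 1, 16, 25, 32, 33]
Partition 5: pivot=33 at index 6 -> [-10, -7, 1, 16, 25, 32, 33]


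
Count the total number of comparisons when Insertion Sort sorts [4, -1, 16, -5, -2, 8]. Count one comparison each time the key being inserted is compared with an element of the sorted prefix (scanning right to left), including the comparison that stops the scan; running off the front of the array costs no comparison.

Insert -1: 4 > -1 (shift), reached front = 1 comparison(s) -> [-1, 4, 16, -5, -2, 8]
Insert 16: 4 <= 16 (stop) = 1 comparison(s) -> [-1, 4, 16, -5, -2, 8]
Insert -5: 16 > -5 (shift), 4 > -5 (shift), -1 > -5 (shift), reached front = 3 comparison(s) -> [-5, -1, 4, 16, -2, 8]
Insert -2: 16 > -2 (shift), 4 > -2 (shift), -1 > -2 (shift), -5 <= -2 (stop) = 4 comparison(s) -> [-5, -2, -1, 4, 16, 8]
Insert 8: 16 > 8 (shift), 4 <= 8 (stop) = 2 comparison(s) -> [-5, -2, -1, 4, 8, 16]
Total comparisons: 1 + 1 + 3 + 4 + 2 = 11


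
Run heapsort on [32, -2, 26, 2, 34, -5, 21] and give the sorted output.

Build heap: [34, 32, 26, 2, -2, -5, 21]
Extract 34: [32, 21, 26, 2, -2, -5, 34]
Extract 32: [26, 21, -5, 2, -2, 32, 34]
Extract 26: [21, 2, -5, -2, 26, 32, 34]
Extract 21: [2, -2, -5, 21, 26, 32, 34]
Extract 2: [-2, -5, 2, 21, 26, 32, 34]
Extract -2: [-5, -2, 2, 21, 26, 32, 34]


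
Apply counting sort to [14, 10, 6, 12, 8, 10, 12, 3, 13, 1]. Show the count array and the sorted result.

Count array: [0, 1, 0, 1, 0, 0, 1, 0, 1, 0, 2, 0, 2, 1, 1]
(count[i] = number of elements equal to i)
Cumulative count: [0, 1, 1, 2, 2, 2, 3, 3, 4, 4, 6, 6, 8, 9, 10]
Sorted: [1, 3, 6, 8, 10, 10, 12, 12, 13, 14]


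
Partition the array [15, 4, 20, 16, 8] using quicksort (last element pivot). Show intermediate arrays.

Partition 1: pivot=8 at index 1 -> [4, 8, 20, 16, 15]
Partition 2: pivot=15 at index 2 -> [4, 8, 15, 16, 20]
Partition 3: pivot=20 at index 4 -> [4, 8, 15, 16, 20]


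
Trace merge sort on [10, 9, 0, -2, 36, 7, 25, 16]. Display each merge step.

Divide and conquer:
  Merge [10] + [9] -> [9, 10]
  Merge [0] + [-2] -> [-2, 0]
  Merge [9, 10] + [-2, 0] -> [-2, 0, 9, 10]
  Merge [36] + [7] -> [7, 36]
  Merge [25] + [16] -> [16, 25]
  Merge [7, 36] + [16, 25] -> [7, 16, 25, 36]
  Merge [-2, 0, 9, 10] + [7, 16, 25, 36] -> [-2, 0, 7, 9, 10, 16, 25, 36]


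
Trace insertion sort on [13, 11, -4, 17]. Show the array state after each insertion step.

First element 13 is already 'sorted'
Insert 11: shifted 1 elements -> [11, 13, -4, 17]
Insert -4: shifted 2 elements -> [-4, 11, 13, 17]
Insert 17: shifted 0 elements -> [-4, 11, 13, 17]


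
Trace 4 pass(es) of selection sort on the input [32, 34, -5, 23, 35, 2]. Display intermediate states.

Pass 1: Select minimum -5 at index 2, swap -> [-5, 34, 32, 23, 35, 2]
Pass 2: Select minimum 2 at index 5, swap -> [-5, 2, 32, 23, 35, 34]
Pass 3: Select minimum 23 at index 3, swap -> [-5, 2, 23, 32, 35, 34]
Pass 4: Select minimum 32 at index 3, swap -> [-5, 2, 23, 32, 35, 34]


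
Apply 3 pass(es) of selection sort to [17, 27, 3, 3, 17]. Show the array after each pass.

Pass 1: Select minimum 3 at index 2, swap -> [3, 27, 17, 3, 17]
Pass 2: Select minimum 3 at index 3, swap -> [3, 3, 17, 27, 17]
Pass 3: Select minimum 17 at index 2, swap -> [3, 3, 17, 27, 17]


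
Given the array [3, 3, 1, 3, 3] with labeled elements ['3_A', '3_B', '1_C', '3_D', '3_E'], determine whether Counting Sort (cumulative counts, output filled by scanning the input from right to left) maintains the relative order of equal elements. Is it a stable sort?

Trace Counting Sort on the labeled array (the key is the number; the letter only tracks identity):
  Counts for values 0..3: [0, 1, 0, 4]
  Cumulative counts: [0, 1, 1, 5]
  Scan right to left: place 3_E at output index 4
  Scan right to left: place 3_D at output index 3
  Scan right to left: place 1_C at output index 0
  Scan right to left: place 3_B at output index 2
  Scan right to left: place 3_A at output index 1
  Output: [1_C, 3_A, 3_B, 3_D, 3_E]
Equal keys:
  value 3: originally 3_A, 3_B, 3_D, 3_E; after sorting 3_A, 3_B, 3_D, 3_E -> order preserved
All equal keys kept their original relative order. Counting Sort is stable: scanning the input right to left with decreasing cumulative counts places later duplicates at later output positions.
Answer: Stable


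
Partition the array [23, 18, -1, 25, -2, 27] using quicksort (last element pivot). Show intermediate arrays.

Partition 1: pivot=27 at index 5 -> [23, 18, -1, 25, -2, 27]
Partition 2: pivot=-2 at index 0 -> [-2, 18, -1, 25, 23, 27]
Partition 3: pivot=23 at index 3 -> [-2, 18, -1, 23, 25, 27]
Partition 4: pivot=-1 at index 1 -> [-2, -1, 18, 23, 25, 27]


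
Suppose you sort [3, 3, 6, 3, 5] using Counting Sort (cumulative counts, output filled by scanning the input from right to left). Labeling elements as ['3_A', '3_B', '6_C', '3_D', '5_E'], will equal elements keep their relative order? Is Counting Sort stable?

Trace Counting Sort on the labeled array (the key is the number; the letter only tracks identity):
  Counts for values 0..6: [0, 0, 0, 3, 0, 1, 1]
  Cumulative counts: [0, 0, 0, 3, 3, 4, 5]
  Scan right to left: place 5_E at output index 3
  Scan right to left: place 3_D at output index 2
  Scan right to left: place 6_C at output index 4
  Scan right to left: place 3_B at output index 1
  Scan right to left: place 3_A at output index 0
  Output: [3_A, 3_B, 3_D, 5_E, 6_C]
Equal keys:
  value 3: originally 3_A, 3_B, 3_D; after sorting 3_A, 3_B, 3_D -> order preserved
All equal keys kept their original relative order. Counting Sort is stable: scanning the input right to left with decreasing cumulative counts places later duplicates at later output positions.
Answer: Stable


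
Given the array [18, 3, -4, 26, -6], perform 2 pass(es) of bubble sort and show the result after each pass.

After pass 1: [3, -4, 18, -6, 26] (3 swaps)
After pass 2: [-4, 3, -6, 18, 26] (2 swaps)
Total swaps: 5


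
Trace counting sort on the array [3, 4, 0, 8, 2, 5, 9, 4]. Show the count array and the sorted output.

Count array: [1, 0, 1, 1, 2, 1, 0, 0, 1, 1]
(count[i] = number of elements equal to i)
Cumulative count: [1, 1, 2, 3, 5, 6, 6, 6, 7, 8]
Sorted: [0, 2, 3, 4, 4, 5, 8, 9]


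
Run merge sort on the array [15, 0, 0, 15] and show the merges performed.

Divide and conquer:
  Merge [15] + [0] -> [0, 15]
  Merge [0] + [15] -> [0, 15]
  Merge [0, 15] + [0, 15] -> [0, 0, 15, 15]


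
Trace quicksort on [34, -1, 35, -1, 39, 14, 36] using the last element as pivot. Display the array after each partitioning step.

Partition 1: pivot=36 at index 5 -> [34, -1, 35, -1, 14, 36, 39]
Partition 2: pivot=14 at index 2 -> [-1, -1, 14, 34, 35, 36, 39]
Partition 3: pivot=-1 at index 1 -> [-1, -1, 14, 34, 35, 36, 39]
Partition 4: pivot=35 at index 4 -> [-1, -1, 14, 34, 35, 36, 39]


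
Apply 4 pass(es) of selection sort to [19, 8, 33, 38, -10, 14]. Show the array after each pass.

Pass 1: Select minimum -10 at index 4, swap -> [-10, 8, 33, 38, 19, 14]
Pass 2: Select minimum 8 at index 1, swap -> [-10, 8, 33, 38, 19, 14]
Pass 3: Select minimum 14 at index 5, swap -> [-10, 8, 14, 38, 19, 33]
Pass 4: Select minimum 19 at index 4, swap -> [-10, 8, 14, 19, 38, 33]


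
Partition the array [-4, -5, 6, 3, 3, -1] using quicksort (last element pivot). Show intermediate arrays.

Partition 1: pivot=-1 at index 2 -> [-4, -5, -1, 3, 3, 6]
Partition 2: pivot=-5 at index 0 -> [-5, -4, -1, 3, 3, 6]
Partition 3: pivot=6 at index 5 -> [-5, -4, -1, 3, 3, 6]
Partition 4: pivot=3 at index 4 -> [-5, -4, -1, 3, 3, 6]


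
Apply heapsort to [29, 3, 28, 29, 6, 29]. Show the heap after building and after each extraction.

Build heap: [29, 29, 29, 3, 6, 28]
Extract 29: [29, 28, 29, 3, 6, 29]
Extract 29: [29, 28, 6, 3, 29, 29]
Extract 29: [28, 3, 6, 29, 29, 29]
Extract 28: [6, 3, 28, 29, 29, 29]
Extract 6: [3, 6, 28, 29, 29, 29]


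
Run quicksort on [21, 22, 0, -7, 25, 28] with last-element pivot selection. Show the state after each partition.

Partition 1: pivot=28 at index 5 -> [21, 22, 0, -7, 25, 28]
Partition 2: pivot=25 at index 4 -> [21, 22, 0, -7, 25, 28]
Partition 3: pivot=-7 at index 0 -> [-7, 22, 0, 21, 25, 28]
Partition 4: pivot=21 at index 2 -> [-7, 0, 21, 22, 25, 28]


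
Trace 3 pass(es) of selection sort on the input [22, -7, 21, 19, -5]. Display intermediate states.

Pass 1: Select minimum -7 at index 1, swap -> [-7, 22, 21, 19, -5]
Pass 2: Select minimum -5 at index 4, swap -> [-7, -5, 21, 19, 22]
Pass 3: Select minimum 19 at index 3, swap -> [-7, -5, 19, 21, 22]


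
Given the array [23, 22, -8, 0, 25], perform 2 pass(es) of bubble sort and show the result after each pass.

After pass 1: [22, -8, 0, 23, 25] (3 swaps)
After pass 2: [-8, 0, 22, 23, 25] (2 swaps)
Total swaps: 5


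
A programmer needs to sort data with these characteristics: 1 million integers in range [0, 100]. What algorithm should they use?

Best choice: Counting sort
Reason: O(n + k) where k=100 is small; linear time beats O(n log n)


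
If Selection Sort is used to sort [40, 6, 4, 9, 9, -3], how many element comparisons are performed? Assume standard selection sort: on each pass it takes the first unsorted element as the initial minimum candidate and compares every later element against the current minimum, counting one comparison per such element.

Pass 1: scan indices 1..5 for the minimum = 5 comparison(s); min is -3, place at index 0 -> [-3, 6, 4, 9, 9, 40]
Pass 2: scan indices 2..5 for the minimum = 4 comparison(s); min is 4, place at index 1 -> [-3, 4, 6, 9, 9, 40]
Pass 3: scan indices 3..5 for the minimum = 3 comparison(s); min is 6, place at index 2 -> [-3, 4, 6, 9, 9, 40]
Pass 4: scan indices 4..5 for the minimum = 2 comparison(s); min is 9, place at index 3 -> [-3, 4, 6, 9, 9, 40]
Pass 5: scan indices 5..5 for the minimum = 1 comparison(s); min is 9, place at index 4 -> [-3, 4, 6, 9, 9, 40]
Selection sort always scans the whole unsorted suffix, so the count is (n-1) + (n-2) + ... + 1 = n(n-1)/2 = 6*5/2 = 15 regardless of the input order.
Total comparisons: 5 + 4 + 3 + 2 + 1 = 15


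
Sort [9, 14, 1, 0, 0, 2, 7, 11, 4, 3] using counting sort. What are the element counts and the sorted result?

Count array: [2, 1, 1, 1, 1, 0, 0, 1, 0, 1, 0, 1, 0, 0, 1]
(count[i] = number of elements equal to i)
Cumulative count: [2, 3, 4, 5, 6, 6, 6, 7, 7, 8, 8, 9, 9, 9, 10]
Sorted: [0, 0, 1, 2, 3, 4, 7, 9, 11, 14]


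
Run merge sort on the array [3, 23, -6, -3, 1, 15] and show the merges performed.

Divide and conquer:
  Merge [23] + [-6] -> [-6, 23]
  Merge [3] + [-6, 23] -> [-6, 3, 23]
  Merge [1] + [15] -> [1, 15]
  Merge [-3] + [1, 15] -> [-3, 1, 15]
  Merge [-6, 3, 23] + [-3, 1, 15] -> [-6, -3, 1, 3, 15, 23]


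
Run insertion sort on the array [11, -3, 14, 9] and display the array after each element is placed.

First element 11 is already 'sorted'
Insert -3: shifted 1 elements -> [-3, 11, 14, 9]
Insert 14: shifted 0 elements -> [-3, 11, 14, 9]
Insert 9: shifted 2 elements -> [-3, 9, 11, 14]


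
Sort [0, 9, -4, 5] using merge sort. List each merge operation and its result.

Divide and conquer:
  Merge [0] + [9] -> [0, 9]
  Merge [-4] + [5] -> [-4, 5]
  Merge [0, 9] + [-4, 5] -> [-4, 0, 5, 9]


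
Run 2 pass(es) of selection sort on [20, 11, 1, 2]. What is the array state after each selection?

Pass 1: Select minimum 1 at index 2, swap -> [1, 11, 20, 2]
Pass 2: Select minimum 2 at index 3, swap -> [1, 2, 20, 11]


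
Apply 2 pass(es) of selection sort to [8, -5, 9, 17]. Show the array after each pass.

Pass 1: Select minimum -5 at index 1, swap -> [-5, 8, 9, 17]
Pass 2: Select minimum 8 at index 1, swap -> [-5, 8, 9, 17]


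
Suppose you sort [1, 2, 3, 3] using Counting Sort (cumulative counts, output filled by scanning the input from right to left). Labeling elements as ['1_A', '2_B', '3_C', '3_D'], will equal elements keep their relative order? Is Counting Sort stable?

Trace Counting Sort on the labeled array (the key is the number; the letter only tracks identity):
  Counts for values 0..3: [0, 1, 1, 2]
  Cumulative counts: [0, 1, 2, 4]
  Scan right to left: place 3_D at output index 3
  Scan right to left: place 3_C at output index 2
  Scan right to left: place 2_B at output index 1
  Scan right to left: place 1_A at output index 0
  Output: [1_A, 2_B, 3_C, 3_D]
Equal keys:
  value 3: originally 3_C, 3_D; after sorting 3_C, 3_D -> order preserved
All equal keys kept their original relative order. Counting Sort is stable: scanning the input right to left with decreasing cumulative counts places later duplicates at later output positions.
Answer: Stable


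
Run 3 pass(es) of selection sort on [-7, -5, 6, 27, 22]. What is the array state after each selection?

Pass 1: Select minimum -7 at index 0, swap -> [-7, -5, 6, 27, 22]
Pass 2: Select minimum -5 at index 1, swap -> [-7, -5, 6, 27, 22]
Pass 3: Select minimum 6 at index 2, swap -> [-7, -5, 6, 27, 22]


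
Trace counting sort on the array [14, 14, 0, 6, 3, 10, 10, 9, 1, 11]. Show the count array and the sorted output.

Count array: [1, 1, 0, 1, 0, 0, 1, 0, 0, 1, 2, 1, 0, 0, 2]
(count[i] = number of elements equal to i)
Cumulative count: [1, 2, 2, 3, 3, 3, 4, 4, 4, 5, 7, 8, 8, 8, 10]
Sorted: [0, 1, 3, 6, 9, 10, 10, 11, 14, 14]


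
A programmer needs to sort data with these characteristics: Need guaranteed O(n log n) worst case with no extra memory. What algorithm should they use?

Best choice: Heapsort
Reason: Heapsort is O(n log n) worst case and sorts in-place; quicksort can degrade to O(n^2)


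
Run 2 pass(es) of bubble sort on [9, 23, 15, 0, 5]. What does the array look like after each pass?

After pass 1: [9, 15, 0, 5, 23] (3 swaps)
After pass 2: [9, 0, 5, 15, 23] (2 swaps)
Total swaps: 5


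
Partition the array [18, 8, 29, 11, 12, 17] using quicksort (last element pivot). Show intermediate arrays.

Partition 1: pivot=17 at index 3 -> [8, 11, 12, 17, 29, 18]
Partition 2: pivot=12 at index 2 -> [8, 11, 12, 17, 29, 18]
Partition 3: pivot=11 at index 1 -> [8, 11, 12, 17, 29, 18]
Partition 4: pivot=18 at index 4 -> [8, 11, 12, 17, 18, 29]


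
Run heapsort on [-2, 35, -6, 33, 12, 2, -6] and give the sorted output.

Build heap: [35, 33, 2, -2, 12, -6, -6]
Extract 35: [33, 12, 2, -2, -6, -6, 35]
Extract 33: [12, -2, 2, -6, -6, 33, 35]
Extract 12: [2, -2, -6, -6, 12, 33, 35]
Extract 2: [-2, -6, -6, 2, 12, 33, 35]
Extract -2: [-6, -6, -2, 2, 12, 33, 35]
Extract -6: [-6, -6, -2, 2, 12, 33, 35]


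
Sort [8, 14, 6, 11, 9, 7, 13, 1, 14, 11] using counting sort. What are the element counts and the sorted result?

Count array: [0, 1, 0, 0, 0, 0, 1, 1, 1, 1, 0, 2, 0, 1, 2]
(count[i] = number of elements equal to i)
Cumulative count: [0, 1, 1, 1, 1, 1, 2, 3, 4, 5, 5, 7, 7, 8, 10]
Sorted: [1, 6, 7, 8, 9, 11, 11, 13, 14, 14]


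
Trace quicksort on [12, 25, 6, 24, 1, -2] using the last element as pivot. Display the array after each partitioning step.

Partition 1: pivot=-2 at index 0 -> [-2, 25, 6, 24, 1, 12]
Partition 2: pivot=12 at index 3 -> [-2, 6, 1, 12, 25, 24]
Partition 3: pivot=1 at index 1 -> [-2, 1, 6, 12, 25, 24]
Partition 4: pivot=24 at index 4 -> [-2, 1, 6, 12, 24, 25]
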